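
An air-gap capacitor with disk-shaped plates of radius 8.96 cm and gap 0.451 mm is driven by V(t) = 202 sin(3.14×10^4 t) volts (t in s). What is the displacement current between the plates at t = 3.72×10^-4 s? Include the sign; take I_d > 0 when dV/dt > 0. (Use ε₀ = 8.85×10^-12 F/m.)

1.99×10^-3 A

dV/dt = (202)(3.14×10^4)·cos(11.6808) = 4.014×10^6 V/s.
I_d = C dV/dt with C = ε₀A/d = (8.85×10^-12)(0.02522)/(4.51×10^-4) = 4.949×10^-10 F, so I_d = (4.949×10^-10)(4.014×10^6) = 1.99×10^-3 A.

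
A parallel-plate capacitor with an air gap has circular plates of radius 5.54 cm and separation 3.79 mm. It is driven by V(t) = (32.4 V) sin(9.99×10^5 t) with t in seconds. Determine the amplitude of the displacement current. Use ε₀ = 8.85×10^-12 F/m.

7.29×10^-4 A

(dE/dt)_max = V₀ω/d = 8.540×10^9 V/(m·s); ω = 9.99×10^5 rad/s.
I_d,max = ε₀ A (dE/dt)_max = (8.85×10^-12)(9.642×10^-3)(8.540×10^9) = 7.29×10^-4 A.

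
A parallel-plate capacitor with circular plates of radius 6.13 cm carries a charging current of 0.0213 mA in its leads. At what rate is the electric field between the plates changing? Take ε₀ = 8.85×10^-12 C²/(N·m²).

2.04×10^8 V/(m·s)

By continuity, I_d in the gap equals the 0.0213 mA flowing in the wire.
Inverting I_d = ε₀ A dE/dt gives dE/dt = 2.13×10^-5 / (8.85×10^-12 · 0.01181) = 2.04×10^8 V/(m·s).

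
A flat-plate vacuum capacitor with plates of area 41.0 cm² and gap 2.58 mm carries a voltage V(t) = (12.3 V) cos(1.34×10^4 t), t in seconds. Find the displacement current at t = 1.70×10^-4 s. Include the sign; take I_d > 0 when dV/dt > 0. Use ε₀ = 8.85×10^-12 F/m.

-1.76×10^-6 A

dV/dt = (12.3)(1.34×10^4)·−sin(2.278) = -1.253×10^5 V/s.
I_d = C dV/dt with C = ε₀A/d = (8.85×10^-12)(4.10×10^-3)/(2.58×10^-3) = 1.406×10^-11 F, so I_d = (1.406×10^-11)(-1.253×10^5) = -1.76×10^-6 A.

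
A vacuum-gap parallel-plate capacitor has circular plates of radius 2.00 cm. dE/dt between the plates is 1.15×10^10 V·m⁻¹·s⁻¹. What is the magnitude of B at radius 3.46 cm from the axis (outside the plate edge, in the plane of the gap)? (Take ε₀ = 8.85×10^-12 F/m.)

7.39×10^-10 T

I_d = ε₀ dΦ_E/dt = ε₀ πR² (dE/dt) = (8.85×10^-12)(1.257×10^-3)(1.15×10^10) = 1.279×10^-4 A through the full plate area.
With r > R the enclosed displacement current is the full I_d; B = μ₀ I_d / (2πr) = 7.39×10^-10 T.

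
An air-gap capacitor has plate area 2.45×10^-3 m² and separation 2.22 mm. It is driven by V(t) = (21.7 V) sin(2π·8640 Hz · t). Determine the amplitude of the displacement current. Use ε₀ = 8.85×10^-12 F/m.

1.15×10^-5 A

(dE/dt)_max = V₀ω/d = 5.307×10^8 V/(m·s); ω = 2πf = 5.429×10^4 rad/s.
I_d,max = ε₀ A (dE/dt)_max = (8.85×10^-12)(2.45×10^-3)(5.307×10^8) = 1.15×10^-5 A.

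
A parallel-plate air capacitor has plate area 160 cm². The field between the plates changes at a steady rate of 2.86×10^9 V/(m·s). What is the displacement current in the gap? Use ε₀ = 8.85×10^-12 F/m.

The displacement current is ε₀ times dΦ_E/dt = ε₀ A dE/dt = (8.85×10^-12)(0.0160)(2.86×10^9) = 4.05×10^-4 A.

4.05×10^-4 A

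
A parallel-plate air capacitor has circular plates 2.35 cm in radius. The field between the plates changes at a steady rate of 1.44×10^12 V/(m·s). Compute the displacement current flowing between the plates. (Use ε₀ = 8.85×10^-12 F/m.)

0.0221 A

With a uniform field, Φ_E = EA, so I_d = ε₀ A dE/dt = 0.0221 A.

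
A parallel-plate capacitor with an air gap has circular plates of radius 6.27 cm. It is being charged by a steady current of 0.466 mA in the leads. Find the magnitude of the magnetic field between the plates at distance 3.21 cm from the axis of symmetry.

7.61×10^-10 T

No conduction current crosses the gap, so I_d there equals the 4.66×10^-4 A in the leads.
An Ampèrian loop of radius r encloses a fraction (r/R)² of I_d. Then B·2πr = μ₀ I_d (r/R)², giving B = μ₀ I_d r/(2πR²) = 7.61×10^-10 T.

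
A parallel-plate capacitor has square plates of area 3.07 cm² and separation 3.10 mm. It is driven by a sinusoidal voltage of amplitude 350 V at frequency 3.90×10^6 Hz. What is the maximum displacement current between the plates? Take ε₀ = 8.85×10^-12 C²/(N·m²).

C = ε₀A/d = (8.85×10^-12)(3.07×10^-4)/(3.10×10^-3) = 8.764×10^-13 F; ω = 2πf = 2.450×10^7 rad/s.
I_d = C dV/dt, so |I_d|_max = C V₀ ω = (8.764×10^-13)(350)(2.450×10^7) = 7.52×10^-3 A.

7.52×10^-3 A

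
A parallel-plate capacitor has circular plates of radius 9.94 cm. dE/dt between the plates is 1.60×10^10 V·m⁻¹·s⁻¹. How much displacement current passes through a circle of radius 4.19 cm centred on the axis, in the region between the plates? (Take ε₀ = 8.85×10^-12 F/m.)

7.81×10^-4 A

Through the whole plate area (πR² = 0.03104 m²), I_d = ε₀ πR² dE/dt = 4.395×10^-3 A.
Since J_d is uniform, the enclosed fraction is (r/R)² = 0.1777, giving I_d,enc = 7.81×10^-4 A.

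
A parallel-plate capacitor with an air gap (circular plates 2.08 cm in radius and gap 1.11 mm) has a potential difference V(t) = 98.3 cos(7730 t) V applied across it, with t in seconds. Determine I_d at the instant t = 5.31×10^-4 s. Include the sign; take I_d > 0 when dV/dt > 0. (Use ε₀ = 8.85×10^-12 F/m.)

dE/dt = (V₀ω/d)·−sin(ωt) with ωt = 4.10463 rad: (98.3)(7730)(0.8209)/(1.11×10^-3) = 5.620×10^8 V/(m·s).
I_d = ε₀ A dE/dt = (8.85×10^-12)(1.359×10^-3)(5.620×10^8) = 6.76×10^-6 A.

6.76×10^-6 A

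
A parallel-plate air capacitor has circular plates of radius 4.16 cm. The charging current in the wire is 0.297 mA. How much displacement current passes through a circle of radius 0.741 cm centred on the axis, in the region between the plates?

No conduction current crosses the gap, so I_d there equals the 2.97×10^-4 A in the leads.
The field is uniform, so I_d,enc = I_d (r/R)² = (2.97×10^-4)(0.741/4.16)² = 9.42×10^-6 A.

9.42×10^-6 A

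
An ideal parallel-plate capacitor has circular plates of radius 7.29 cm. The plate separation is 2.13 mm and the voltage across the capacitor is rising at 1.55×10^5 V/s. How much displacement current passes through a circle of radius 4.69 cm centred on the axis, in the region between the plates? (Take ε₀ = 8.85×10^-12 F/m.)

With E = V/d, dE/dt = 7.277×10^7 V/(m·s) and πR² = 0.01670 m², giving I_d = ε₀ πR² dE/dt = 1.076×10^-5 A.
Since J_d is uniform, the enclosed fraction is (r/R)² = 0.4139, giving I_d,enc = 4.45×10^-6 A.

4.45×10^-6 A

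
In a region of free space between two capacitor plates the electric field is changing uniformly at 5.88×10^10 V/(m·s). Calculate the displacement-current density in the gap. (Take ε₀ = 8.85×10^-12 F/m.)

The displacement-current density is ε₀ ∂E/∂t = (8.85×10^-12)(5.88×10^10) = 0.520 A/m².

0.520 A/m²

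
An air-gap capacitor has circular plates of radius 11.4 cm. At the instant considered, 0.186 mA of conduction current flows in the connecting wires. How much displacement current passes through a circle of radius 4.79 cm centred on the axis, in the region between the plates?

By continuity the displacement current in the gap matches the conduction current: I_d = 1.86×10^-4 A.
Since J_d is uniform, the enclosed fraction is (r/R)² = 0.1765, giving I_d,enc = 3.28×10^-5 A.

3.28×10^-5 A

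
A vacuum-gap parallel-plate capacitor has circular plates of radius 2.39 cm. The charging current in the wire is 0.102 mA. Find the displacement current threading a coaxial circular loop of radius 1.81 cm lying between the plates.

5.85×10^-5 A

No conduction current crosses the gap, so I_d there equals the 1.02×10^-4 A in the leads.
Since J_d is uniform, the enclosed fraction is (r/R)² = 0.5735, giving I_d,enc = 5.85×10^-5 A.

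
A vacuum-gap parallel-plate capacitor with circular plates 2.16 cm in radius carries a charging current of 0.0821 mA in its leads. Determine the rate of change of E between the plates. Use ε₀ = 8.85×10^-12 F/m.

6.33×10^9 V/(m·s)

The displacement current between the plates equals the conduction current, I_d = 0.0821 mA.
Then dE/dt = I_d/(ε₀A) = 6.33×10^9 V/(m·s).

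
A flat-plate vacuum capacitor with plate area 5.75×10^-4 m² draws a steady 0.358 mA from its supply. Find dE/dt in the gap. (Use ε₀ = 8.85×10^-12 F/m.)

7.04×10^10 V/(m·s)

The displacement current between the plates equals the conduction current, I_d = 0.358 mA.
Inverting I_d = ε₀ A dE/dt gives dE/dt = 3.58×10^-4 / (8.85×10^-12 · 5.75×10^-4) = 7.04×10^10 V/(m·s).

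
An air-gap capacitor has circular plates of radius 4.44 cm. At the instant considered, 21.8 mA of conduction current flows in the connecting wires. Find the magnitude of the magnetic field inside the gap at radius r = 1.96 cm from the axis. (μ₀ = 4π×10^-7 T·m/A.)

4.33×10^-8 T

No conduction current crosses the gap, so I_d there equals the 0.0218 A in the leads.
An Ampèrian loop of radius r encloses a fraction (r/R)² of I_d. Then B·2πr = μ₀ I_d (r/R)², giving B = μ₀ I_d r/(2πR²) = 4.33×10^-8 T.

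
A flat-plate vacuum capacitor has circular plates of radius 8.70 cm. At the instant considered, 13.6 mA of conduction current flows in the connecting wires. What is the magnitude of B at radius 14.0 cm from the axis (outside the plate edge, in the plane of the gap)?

Between the plates the displacement current equals the wire current: I_d = 13.6 mA = 0.0136 A.
For r ≥ R the full I_d is enclosed: B = μ₀ I_d/(2πr) = (4π×10^-7)(0.0136)/(2π·0.140) = 1.94×10^-8 T.

1.94×10^-8 T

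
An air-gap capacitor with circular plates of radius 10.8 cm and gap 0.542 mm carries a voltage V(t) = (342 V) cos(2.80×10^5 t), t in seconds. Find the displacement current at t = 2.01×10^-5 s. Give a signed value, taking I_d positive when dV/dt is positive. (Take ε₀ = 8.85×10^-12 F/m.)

0.0349 A

dE/dt = (V₀ω/d)·−sin(ωt) with ωt = 5.628 rad: (342)(2.80×10^5)(0.6093)/(5.42×10^-4) = 1.077×10^11 V/(m·s).
I_d = ε₀ A dE/dt = (8.85×10^-12)(0.03664)(1.077×10^11) = 0.0349 A.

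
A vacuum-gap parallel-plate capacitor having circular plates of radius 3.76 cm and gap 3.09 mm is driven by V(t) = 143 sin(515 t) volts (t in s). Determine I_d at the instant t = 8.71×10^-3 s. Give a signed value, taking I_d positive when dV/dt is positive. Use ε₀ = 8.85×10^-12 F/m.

C = ε₀A/d = (8.85×10^-12)(4.441×10^-3)/(3.09×10^-3) = 1.272×10^-11 F. dV/dt = V₀ω·cos(ωt); at ωt = 4.48565 rad this factor is -0.2248.
I_d = C dV/dt = (1.272×10^-11)(143)(515)(-0.2248) = -2.11×10^-7 A.

-2.11×10^-7 A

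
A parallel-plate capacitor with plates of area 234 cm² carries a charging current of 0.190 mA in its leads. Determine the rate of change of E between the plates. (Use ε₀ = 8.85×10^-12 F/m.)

By continuity, I_d in the gap equals the 0.190 mA flowing in the wire.
Then dE/dt = I_d/(ε₀A) = 9.17×10^8 V/(m·s).

9.17×10^8 V/(m·s)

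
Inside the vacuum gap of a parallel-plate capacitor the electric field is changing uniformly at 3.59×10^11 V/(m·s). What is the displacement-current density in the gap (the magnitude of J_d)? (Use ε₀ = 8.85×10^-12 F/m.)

J_d = ε₀ dE/dt = (8.85×10^-12)(3.59×10^11) = 3.18 A/m².

3.18 A/m²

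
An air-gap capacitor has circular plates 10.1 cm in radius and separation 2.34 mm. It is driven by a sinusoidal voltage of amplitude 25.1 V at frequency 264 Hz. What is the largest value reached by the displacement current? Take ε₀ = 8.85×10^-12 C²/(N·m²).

The displacement current equals the conduction current C dV/dt, which peaks at C V₀ ω.
With C = ε₀A/d = (8.85×10^-12)(0.03205)/(2.34×10^-3) = 1.212×10^-10 F and ω = 2πf = 1659 rad/s, I_d,max = (1.212×10^-10)(25.1)(1659) = 5.05×10^-6 A.

5.05×10^-6 A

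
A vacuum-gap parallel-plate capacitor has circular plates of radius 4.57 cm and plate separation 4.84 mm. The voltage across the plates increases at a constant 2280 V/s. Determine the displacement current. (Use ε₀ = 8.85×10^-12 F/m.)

The displacement current equals the charging current C dV/dt. With C = ε₀A/d = (8.85×10^-12)(6.561×10^-3)/(4.84×10^-3) = 1.200×10^-11 F, I_d = (1.200×10^-11)(2280) = 2.74×10^-8 A.

2.74×10^-8 A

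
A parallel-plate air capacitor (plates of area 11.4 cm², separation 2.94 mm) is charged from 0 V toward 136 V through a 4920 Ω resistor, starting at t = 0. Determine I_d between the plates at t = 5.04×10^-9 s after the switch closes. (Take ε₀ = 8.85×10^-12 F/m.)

C = ε₀A/d = (8.85×10^-12)(1.14×10^-3)/(2.94×10^-3) = 3.432×10^-12 F, so τ = RC = 1.689×10^-8 s.
The conduction current is I(t) = (V₀/R) e^(−t/τ), and the displacement current between the plates equals it.
t/τ = 0.2984; I_d = (136/4920) · e^(−0.2984) = (0.02764)(0.7420) = 0.0205 A.

0.0205 A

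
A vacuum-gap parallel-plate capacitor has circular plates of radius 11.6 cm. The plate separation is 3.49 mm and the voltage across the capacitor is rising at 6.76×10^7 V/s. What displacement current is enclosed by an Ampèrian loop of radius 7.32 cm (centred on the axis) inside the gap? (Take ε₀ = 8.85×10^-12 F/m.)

2.89×10^-3 A

dE/dt = (dV/dt)/d = 1.937×10^10 V/(m·s); I_d = ε₀(πR²)(dE/dt) = (8.85×10^-12)(0.04227)(1.937×10^10) = 7.246×10^-3 A.
Since J_d is uniform, the enclosed fraction is (r/R)² = 0.3982, giving I_d,enc = 2.89×10^-3 A.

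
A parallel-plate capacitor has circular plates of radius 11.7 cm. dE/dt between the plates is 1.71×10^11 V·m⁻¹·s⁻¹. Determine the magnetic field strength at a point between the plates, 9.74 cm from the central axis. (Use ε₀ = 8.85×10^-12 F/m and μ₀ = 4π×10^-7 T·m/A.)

Total displacement current: I_d = ε₀(πR²)(dE/dt) = (8.85×10^-12)(0.04301)(1.71×10^11) = 0.06509 A.
An Ampèrian loop of radius r encloses a fraction (r/R)² of I_d. Then B·2πr = μ₀ I_d (r/R)², giving B = μ₀ I_d r/(2πR²) = 9.26×10^-8 T.

9.26×10^-8 T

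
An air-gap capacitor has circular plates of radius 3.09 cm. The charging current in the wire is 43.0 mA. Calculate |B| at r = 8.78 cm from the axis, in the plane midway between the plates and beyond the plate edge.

9.79×10^-8 T

Between the plates the displacement current equals the wire current: I_d = 43.0 mA = 0.0430 A.
Outside the plates the loop encloses all of I_d, so B·2πr = μ₀ I_d and B = 9.79×10^-8 T.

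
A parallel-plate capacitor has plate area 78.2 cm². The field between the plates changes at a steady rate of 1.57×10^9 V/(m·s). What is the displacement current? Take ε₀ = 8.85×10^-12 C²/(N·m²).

1.09×10^-4 A

I_d = ε₀ A (dE/dt) = (8.85×10^-12)(7.82×10^-3 m²)(1.57×10^9) = 1.09×10^-4 A.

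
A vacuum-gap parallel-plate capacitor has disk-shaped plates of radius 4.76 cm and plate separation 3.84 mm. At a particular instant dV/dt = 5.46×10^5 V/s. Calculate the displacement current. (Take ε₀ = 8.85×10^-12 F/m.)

8.96×10^-6 A

E = V/d so dE/dt = (dV/dt)/d = 1.422×10^8 V/(m·s), and I_d = ε₀ A dE/dt = (8.85×10^-12)(7.118×10^-3)(1.422×10^8) = 8.96×10^-6 A.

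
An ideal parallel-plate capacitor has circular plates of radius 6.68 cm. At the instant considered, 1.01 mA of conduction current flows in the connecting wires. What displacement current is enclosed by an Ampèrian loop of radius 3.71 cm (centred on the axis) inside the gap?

3.12×10^-4 A

No conduction current crosses the gap, so I_d there equals the 1.01×10^-3 A in the leads.
Through an area πr² the displacement current is I_d·(πr²/πR²) = I_d (r/R)² = 3.12×10^-4 A.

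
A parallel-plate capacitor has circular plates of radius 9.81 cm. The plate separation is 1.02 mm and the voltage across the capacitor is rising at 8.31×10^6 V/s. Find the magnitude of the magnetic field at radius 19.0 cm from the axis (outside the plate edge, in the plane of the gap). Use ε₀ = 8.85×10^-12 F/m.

I_d = C dV/dt with C = ε₀πR²/d = 2.623×10^-10 F, so I_d = (2.623×10^-10)(8.31×10^6) = 2.180×10^-3 A.
For r ≥ R the full I_d is enclosed: B = μ₀ I_d/(2πr) = (4π×10^-7)(2.180×10^-3)/(2π·0.190) = 2.29×10^-9 T.

2.29×10^-9 T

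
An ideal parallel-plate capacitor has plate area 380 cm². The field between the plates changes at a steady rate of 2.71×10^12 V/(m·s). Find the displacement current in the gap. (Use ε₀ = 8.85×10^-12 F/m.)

The displacement current is ε₀ times dΦ_E/dt = ε₀ A dE/dt = (8.85×10^-12)(0.0380)(2.71×10^12) = 0.911 A.

0.911 A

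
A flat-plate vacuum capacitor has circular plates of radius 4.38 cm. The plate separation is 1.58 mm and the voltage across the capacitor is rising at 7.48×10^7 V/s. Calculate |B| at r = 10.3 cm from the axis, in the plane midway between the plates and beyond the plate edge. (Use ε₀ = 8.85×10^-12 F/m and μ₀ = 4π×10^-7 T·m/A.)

With E = V/d, dE/dt = 4.734×10^10 V/(m·s) and πR² = 6.027×10^-3 m², giving I_d = ε₀ πR² dE/dt = 2.525×10^-3 A.
For r ≥ R the full I_d is enclosed: B = μ₀ I_d/(2πr) = (4π×10^-7)(2.525×10^-3)/(2π·0.103) = 4.90×10^-9 T.

4.90×10^-9 T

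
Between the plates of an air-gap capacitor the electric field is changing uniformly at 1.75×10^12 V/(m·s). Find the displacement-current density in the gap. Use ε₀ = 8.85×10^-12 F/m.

The displacement-current density is ε₀ ∂E/∂t = (8.85×10^-12)(1.75×10^12) = 15.5 A/m².

15.5 A/m²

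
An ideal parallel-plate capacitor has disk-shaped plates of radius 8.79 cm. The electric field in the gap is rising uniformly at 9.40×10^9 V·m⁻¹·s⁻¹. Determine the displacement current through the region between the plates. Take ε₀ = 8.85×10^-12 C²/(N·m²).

2.02×10^-3 A

With a uniform field, Φ_E = EA, so I_d = ε₀ A dE/dt = 2.02×10^-3 A.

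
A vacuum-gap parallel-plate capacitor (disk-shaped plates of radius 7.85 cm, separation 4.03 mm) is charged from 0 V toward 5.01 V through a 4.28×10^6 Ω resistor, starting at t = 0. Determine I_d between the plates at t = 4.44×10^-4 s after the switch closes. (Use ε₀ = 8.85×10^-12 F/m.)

With C = ε₀A/d = (8.85×10^-12)(0.01936)/(4.03×10^-3) = 4.252×10^-11 F, the time constant is τ = RC = 1.820×10^-4 s, so t/τ = 2.440 and e^(−t/τ) = 0.08716.
I_d = I_cond = (V₀/R) e^(−t/τ) = (1.171×10^-6)(0.08716) = 1.02×10^-7 A.

1.02×10^-7 A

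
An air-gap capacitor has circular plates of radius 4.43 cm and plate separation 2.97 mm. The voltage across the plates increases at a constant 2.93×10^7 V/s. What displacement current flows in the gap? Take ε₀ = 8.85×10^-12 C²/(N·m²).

5.38×10^-4 A

The displacement current equals the charging current C dV/dt. With C = ε₀A/d = (8.85×10^-12)(6.165×10^-3)/(2.97×10^-3) = 1.837×10^-11 F, I_d = (1.837×10^-11)(2.93×10^7) = 5.38×10^-4 A.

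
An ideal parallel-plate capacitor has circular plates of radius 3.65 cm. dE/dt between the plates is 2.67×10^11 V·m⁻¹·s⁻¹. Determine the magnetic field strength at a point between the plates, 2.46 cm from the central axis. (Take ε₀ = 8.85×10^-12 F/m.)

3.65×10^-8 T

Through the whole plate area (πR² = 4.185×10^-3 m²), I_d = ε₀ πR² dE/dt = 9.889×10^-3 A.
∮B·dl = μ₀ I_d,enc with I_d,enc = I_d r²/R² = 4.492×10^-3 A; so B = μ₀ I_d,enc/(2πr) = 3.65×10^-8 T.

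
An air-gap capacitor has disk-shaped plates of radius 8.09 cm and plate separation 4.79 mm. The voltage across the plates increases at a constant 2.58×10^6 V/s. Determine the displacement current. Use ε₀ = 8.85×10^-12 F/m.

The displacement current equals the charging current C dV/dt. With C = ε₀A/d = (8.85×10^-12)(0.02056)/(4.79×10^-3) = 3.799×10^-11 F, I_d = (3.799×10^-11)(2.58×10^6) = 9.80×10^-5 A.

9.80×10^-5 A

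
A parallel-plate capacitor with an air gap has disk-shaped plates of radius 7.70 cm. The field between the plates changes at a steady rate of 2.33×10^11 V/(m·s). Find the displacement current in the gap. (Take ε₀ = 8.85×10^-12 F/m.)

The displacement current is ε₀ times dΦ_E/dt = ε₀ A dE/dt = (8.85×10^-12)(0.01863)(2.33×10^11) = 0.0384 A.

0.0384 A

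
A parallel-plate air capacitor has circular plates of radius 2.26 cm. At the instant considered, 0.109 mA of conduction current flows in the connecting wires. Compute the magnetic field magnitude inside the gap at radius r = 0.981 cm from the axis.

By continuity the displacement current in the gap matches the conduction current: I_d = 1.09×10^-4 A.
An Ampèrian loop of radius r encloses a fraction (r/R)² of I_d. Then B·2πr = μ₀ I_d (r/R)², giving B = μ₀ I_d r/(2πR²) = 4.19×10^-10 T.

4.19×10^-10 T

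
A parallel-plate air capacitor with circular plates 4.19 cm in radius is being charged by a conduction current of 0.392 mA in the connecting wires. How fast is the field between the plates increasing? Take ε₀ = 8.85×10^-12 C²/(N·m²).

Charge continuity gives I_d = I = 3.92×10^-4 A between the plates.
Since I_d = ε₀ A dE/dt, dE/dt = I_d/(ε₀A) = (3.92×10^-4)/((8.85×10^-12)(5.515×10^-3)) = 8.03×10^9 V/(m·s).

8.03×10^9 V/(m·s)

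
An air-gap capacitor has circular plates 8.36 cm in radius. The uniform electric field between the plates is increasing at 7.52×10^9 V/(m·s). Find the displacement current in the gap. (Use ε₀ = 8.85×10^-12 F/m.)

With a uniform field, Φ_E = EA, so I_d = ε₀ A dE/dt = 1.46×10^-3 A.

1.46×10^-3 A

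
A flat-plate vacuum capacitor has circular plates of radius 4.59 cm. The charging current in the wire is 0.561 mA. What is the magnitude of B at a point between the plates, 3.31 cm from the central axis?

1.76×10^-9 T

Between the plates the displacement current equals the wire current: I_d = 0.561 mA = 5.61×10^-4 A.
For r < R the Ampère–Maxwell law gives B(2πr) = μ₀ I_d (r²/R²), so B = μ₀ I_d r/(2πR²) = (4π×10^-7)(5.61×10^-4)(0.0331)/(2π·0.0459²) = 1.76×10^-9 T.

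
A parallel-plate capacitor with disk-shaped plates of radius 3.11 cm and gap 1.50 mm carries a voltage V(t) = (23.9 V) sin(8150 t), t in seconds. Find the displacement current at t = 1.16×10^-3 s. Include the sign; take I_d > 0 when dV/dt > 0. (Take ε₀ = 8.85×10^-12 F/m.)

dE/dt = (V₀ω/d)·cos(ωt) with ωt = 9.454 rad: (23.9)(8150)(-0.9996)/(1.50×10^-3) = -1.298×10^8 V/(m·s).
I_d = ε₀ A dE/dt = (8.85×10^-12)(3.039×10^-3)(-1.298×10^8) = -3.49×10^-6 A.

-3.49×10^-6 A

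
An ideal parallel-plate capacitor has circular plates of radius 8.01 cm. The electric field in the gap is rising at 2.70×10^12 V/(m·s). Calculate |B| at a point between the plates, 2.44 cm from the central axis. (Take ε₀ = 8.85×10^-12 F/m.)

3.66×10^-7 T

Total displacement current: I_d = ε₀(πR²)(dE/dt) = (8.85×10^-12)(0.02016)(2.70×10^12) = 0.4817 A.
For r < R the Ampère–Maxwell law gives B(2πr) = μ₀ I_d (r²/R²), so B = μ₀ I_d r/(2πR²) = (4π×10^-7)(0.4817)(0.0244)/(2π·0.0801²) = 3.66×10^-7 T.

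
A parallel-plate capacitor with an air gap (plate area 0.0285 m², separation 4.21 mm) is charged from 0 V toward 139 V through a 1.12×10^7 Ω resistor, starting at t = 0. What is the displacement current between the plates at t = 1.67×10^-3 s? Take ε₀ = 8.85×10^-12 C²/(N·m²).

1.03×10^-6 A

With C = ε₀A/d = (8.85×10^-12)(0.0285)/(4.21×10^-3) = 5.991×10^-11 F, the time constant is τ = RC = 6.710×10^-4 s, so t/τ = 2.489 and e^(−t/τ) = 0.08299.
I_d = I_cond = (V₀/R) e^(−t/τ) = (1.241×10^-5)(0.08299) = 1.03×10^-6 A.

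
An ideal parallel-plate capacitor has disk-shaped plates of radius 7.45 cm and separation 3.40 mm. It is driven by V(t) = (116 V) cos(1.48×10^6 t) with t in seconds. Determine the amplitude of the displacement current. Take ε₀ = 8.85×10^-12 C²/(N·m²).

7.79×10^-3 A

(dE/dt)_max = V₀ω/d = 5.049×10^10 V/(m·s); ω = 1.48×10^6 rad/s.
I_d,max = ε₀ A (dE/dt)_max = (8.85×10^-12)(0.01744)(5.049×10^10) = 7.79×10^-3 A.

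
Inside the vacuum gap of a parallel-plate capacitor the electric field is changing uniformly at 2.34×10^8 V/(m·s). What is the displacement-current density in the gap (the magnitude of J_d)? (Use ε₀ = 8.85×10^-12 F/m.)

J_d = ε₀ dE/dt = (8.85×10^-12)(2.34×10^8) = 2.07×10^-3 A/m².

2.07×10^-3 A/m²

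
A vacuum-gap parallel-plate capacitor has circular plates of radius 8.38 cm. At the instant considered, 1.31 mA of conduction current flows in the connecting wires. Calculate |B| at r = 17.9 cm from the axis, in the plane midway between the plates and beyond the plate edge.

1.46×10^-9 T

No conduction current crosses the gap, so I_d there equals the 1.31×10^-3 A in the leads.
Outside the plates the loop encloses all of I_d, so B·2πr = μ₀ I_d and B = 1.46×10^-9 T.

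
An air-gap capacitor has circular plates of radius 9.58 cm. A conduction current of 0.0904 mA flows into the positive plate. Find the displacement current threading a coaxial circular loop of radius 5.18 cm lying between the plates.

No conduction current crosses the gap, so I_d there equals the 9.04×10^-5 A in the leads.
Through an area πr² the displacement current is I_d·(πr²/πR²) = I_d (r/R)² = 2.64×10^-5 A.

2.64×10^-5 A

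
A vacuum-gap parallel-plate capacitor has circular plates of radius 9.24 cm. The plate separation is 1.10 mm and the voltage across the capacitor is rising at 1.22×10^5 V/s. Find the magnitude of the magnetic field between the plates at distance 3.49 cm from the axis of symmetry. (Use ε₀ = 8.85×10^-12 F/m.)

dE/dt = (dV/dt)/d = 1.109×10^8 V/(m·s); I_d = ε₀(πR²)(dE/dt) = (8.85×10^-12)(0.02682)(1.109×10^8) = 2.632×10^-5 A.
An Ampèrian loop of radius r encloses a fraction (r/R)² of I_d. Then B·2πr = μ₀ I_d (r/R)², giving B = μ₀ I_d r/(2πR²) = 2.15×10^-11 T.

2.15×10^-11 T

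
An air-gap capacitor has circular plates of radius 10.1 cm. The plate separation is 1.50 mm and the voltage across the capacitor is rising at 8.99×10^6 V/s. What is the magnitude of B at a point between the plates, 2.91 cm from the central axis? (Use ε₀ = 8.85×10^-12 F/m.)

I_d = C dV/dt with C = ε₀πR²/d = 1.891×10^-10 F, so I_d = (1.891×10^-10)(8.99×10^6) = 1.700×10^-3 A.
An Ampèrian loop of radius r encloses a fraction (r/R)² of I_d. Then B·2πr = μ₀ I_d (r/R)², giving B = μ₀ I_d r/(2πR²) = 9.70×10^-10 T.

9.70×10^-10 T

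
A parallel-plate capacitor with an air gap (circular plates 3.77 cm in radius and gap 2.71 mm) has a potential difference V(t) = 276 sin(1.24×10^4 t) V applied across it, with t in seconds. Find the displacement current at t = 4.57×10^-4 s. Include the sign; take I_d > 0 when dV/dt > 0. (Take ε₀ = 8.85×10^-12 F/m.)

dE/dt = (V₀ω/d)·cos(ωt) with ωt = 5.6668 rad: (276)(1.24×10^4)(0.8160)/(2.71×10^-3) = 1.031×10^9 V/(m·s).
I_d = ε₀ A dE/dt = (8.85×10^-12)(4.465×10^-3)(1.031×10^9) = 4.07×10^-5 A.

4.07×10^-5 A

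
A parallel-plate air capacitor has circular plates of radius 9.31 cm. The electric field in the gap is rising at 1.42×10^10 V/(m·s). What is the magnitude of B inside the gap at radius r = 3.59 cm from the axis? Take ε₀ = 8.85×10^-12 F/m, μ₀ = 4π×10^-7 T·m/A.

2.83×10^-9 T

I_d = ε₀ dΦ_E/dt = ε₀ πR² (dE/dt) = (8.85×10^-12)(0.02723)(1.42×10^10) = 3.422×10^-3 A through the full plate area.
∮B·dl = μ₀ I_d,enc with I_d,enc = I_d r²/R² = 5.088×10^-4 A; so B = μ₀ I_d,enc/(2πr) = 2.83×10^-9 T.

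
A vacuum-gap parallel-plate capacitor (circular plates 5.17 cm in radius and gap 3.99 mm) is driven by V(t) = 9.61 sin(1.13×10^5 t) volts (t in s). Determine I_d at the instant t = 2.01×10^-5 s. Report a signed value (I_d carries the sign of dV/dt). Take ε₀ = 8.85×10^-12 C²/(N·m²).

dV/dt = (9.61)(1.13×10^5)·cos(2.2713) = -7.000×10^5 V/s.
I_d = C dV/dt with C = ε₀A/d = (8.85×10^-12)(8.397×10^-3)/(3.99×10^-3) = 1.862×10^-11 F, so I_d = (1.862×10^-11)(-7.000×10^5) = -1.30×10^-5 A.

-1.30×10^-5 A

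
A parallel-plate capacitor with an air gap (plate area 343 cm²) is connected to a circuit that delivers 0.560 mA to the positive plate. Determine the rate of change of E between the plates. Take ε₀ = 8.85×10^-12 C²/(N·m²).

1.84×10^9 V/(m·s)

Charge continuity gives I_d = I = 5.60×10^-4 A between the plates.
Inverting I_d = ε₀ A dE/dt gives dE/dt = 5.60×10^-4 / (8.85×10^-12 · 0.0343) = 1.84×10^9 V/(m·s).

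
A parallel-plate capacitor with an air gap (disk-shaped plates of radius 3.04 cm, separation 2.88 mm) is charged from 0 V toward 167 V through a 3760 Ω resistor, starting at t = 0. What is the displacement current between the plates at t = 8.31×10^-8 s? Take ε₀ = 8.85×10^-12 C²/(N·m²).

3.73×10^-3 A

C = ε₀A/d = (8.85×10^-12)(2.903×10^-3)/(2.88×10^-3) = 8.921×10^-12 F and τ = RC = 3.354×10^-8 s. I_d in the gap equals the RC charging current.
I_d(t) = (V₀/R) e^(−t/τ) = 0.04441 · e^(−2.478) = 3.73×10^-3 A.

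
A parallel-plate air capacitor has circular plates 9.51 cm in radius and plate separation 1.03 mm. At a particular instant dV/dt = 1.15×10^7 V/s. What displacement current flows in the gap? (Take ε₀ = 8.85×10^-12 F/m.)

2.81×10^-3 A

C = ε₀A/d = (8.85×10^-12)(0.02841)/(1.03×10^-3) = 2.441×10^-10 F.
I_d = C dV/dt = (2.441×10^-10)(1.15×10^7) = 2.81×10^-3 A.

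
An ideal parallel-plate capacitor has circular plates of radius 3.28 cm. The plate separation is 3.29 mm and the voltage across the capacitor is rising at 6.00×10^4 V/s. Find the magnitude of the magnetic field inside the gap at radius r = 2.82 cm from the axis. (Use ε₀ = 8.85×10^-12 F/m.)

dE/dt = (dV/dt)/d = 1.824×10^7 V/(m·s); I_d = ε₀(πR²)(dE/dt) = (8.85×10^-12)(3.380×10^-3)(1.824×10^7) = 5.456×10^-7 A.
∮B·dl = μ₀ I_d,enc with I_d,enc = I_d r²/R² = 4.033×10^-7 A; so B = μ₀ I_d,enc/(2πr) = 2.86×10^-12 T.

2.86×10^-12 T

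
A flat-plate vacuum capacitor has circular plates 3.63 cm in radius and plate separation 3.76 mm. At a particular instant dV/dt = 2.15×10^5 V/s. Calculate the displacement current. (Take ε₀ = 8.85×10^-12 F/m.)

2.09×10^-6 A

C = ε₀A/d = (8.85×10^-12)(4.140×10^-3)/(3.76×10^-3) = 9.744×10^-12 F.
I_d = C dV/dt = (9.744×10^-12)(2.15×10^5) = 2.09×10^-6 A.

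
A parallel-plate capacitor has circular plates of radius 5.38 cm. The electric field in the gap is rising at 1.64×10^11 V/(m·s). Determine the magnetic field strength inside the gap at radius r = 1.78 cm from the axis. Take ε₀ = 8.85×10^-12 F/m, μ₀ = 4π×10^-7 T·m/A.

Total displacement current: I_d = ε₀(πR²)(dE/dt) = (8.85×10^-12)(9.093×10^-3)(1.64×10^11) = 0.01320 A.
An Ampèrian loop of radius r encloses a fraction (r/R)² of I_d. Then B·2πr = μ₀ I_d (r/R)², giving B = μ₀ I_d r/(2πR²) = 1.62×10^-8 T.

1.62×10^-8 T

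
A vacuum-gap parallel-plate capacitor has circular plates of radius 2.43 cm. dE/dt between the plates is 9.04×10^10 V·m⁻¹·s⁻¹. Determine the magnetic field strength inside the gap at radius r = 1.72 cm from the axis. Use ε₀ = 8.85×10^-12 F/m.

8.65×10^-9 T

Total displacement current: I_d = ε₀(πR²)(dE/dt) = (8.85×10^-12)(1.855×10^-3)(9.04×10^10) = 1.484×10^-3 A.
An Ampèrian loop of radius r encloses a fraction (r/R)² of I_d. Then B·2πr = μ₀ I_d (r/R)², giving B = μ₀ I_d r/(2πR²) = 8.65×10^-9 T.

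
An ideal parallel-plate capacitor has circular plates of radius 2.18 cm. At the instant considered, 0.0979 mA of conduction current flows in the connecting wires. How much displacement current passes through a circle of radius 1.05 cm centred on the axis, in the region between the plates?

2.27×10^-5 A

No conduction current crosses the gap, so I_d there equals the 9.79×10^-5 A in the leads.
Since J_d is uniform, the enclosed fraction is (r/R)² = 0.2320, giving I_d,enc = 2.27×10^-5 A.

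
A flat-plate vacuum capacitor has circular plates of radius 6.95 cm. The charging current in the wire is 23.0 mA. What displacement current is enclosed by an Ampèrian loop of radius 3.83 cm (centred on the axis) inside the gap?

By continuity the displacement current in the gap matches the conduction current: I_d = 0.0230 A.
Through an area πr² the displacement current is I_d·(πr²/πR²) = I_d (r/R)² = 6.98×10^-3 A.

6.98×10^-3 A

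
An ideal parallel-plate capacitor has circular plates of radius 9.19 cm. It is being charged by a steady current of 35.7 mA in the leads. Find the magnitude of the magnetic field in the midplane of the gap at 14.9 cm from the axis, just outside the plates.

No conduction current crosses the gap, so I_d there equals the 0.0357 A in the leads.
With r > R the enclosed displacement current is the full I_d; B = μ₀ I_d / (2πr) = 4.79×10^-8 T.

4.79×10^-8 T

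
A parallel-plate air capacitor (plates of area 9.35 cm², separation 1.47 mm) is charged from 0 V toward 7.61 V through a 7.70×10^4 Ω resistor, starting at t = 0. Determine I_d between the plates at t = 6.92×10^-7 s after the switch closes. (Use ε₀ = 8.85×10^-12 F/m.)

C = ε₀A/d = (8.85×10^-12)(9.35×10^-4)/(1.47×10^-3) = 5.629×10^-12 F, so τ = RC = 4.334×10^-7 s.
The conduction current is I(t) = (V₀/R) e^(−t/τ), and the displacement current between the plates equals it.
t/τ = 1.597; I_d = (7.61/7.70×10^4) · e^(−1.597) = (9.883×10^-5)(0.2025) = 2.00×10^-5 A.

2.00×10^-5 A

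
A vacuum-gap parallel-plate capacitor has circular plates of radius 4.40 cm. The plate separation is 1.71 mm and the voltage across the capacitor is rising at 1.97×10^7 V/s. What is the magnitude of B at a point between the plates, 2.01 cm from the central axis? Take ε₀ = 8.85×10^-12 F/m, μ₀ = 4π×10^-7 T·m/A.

I_d = C dV/dt with C = ε₀πR²/d = 3.148×10^-11 F, so I_d = (3.148×10^-11)(1.97×10^7) = 6.202×10^-4 A.
For r < R the Ampère–Maxwell law gives B(2πr) = μ₀ I_d (r²/R²), so B = μ₀ I_d r/(2πR²) = (4π×10^-7)(6.202×10^-4)(0.0201)/(2π·0.0440²) = 1.29×10^-9 T.

1.29×10^-9 T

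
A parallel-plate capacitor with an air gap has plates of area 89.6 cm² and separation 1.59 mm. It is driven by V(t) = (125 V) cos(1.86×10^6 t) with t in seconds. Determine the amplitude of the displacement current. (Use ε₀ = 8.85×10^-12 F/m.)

0.0116 A

C = ε₀A/d = (8.85×10^-12)(8.96×10^-3)/(1.59×10^-3) = 4.987×10^-11 F; ω = 1.86×10^6 rad/s.
I_d = C dV/dt, so |I_d|_max = C V₀ ω = (4.987×10^-11)(125)(1.86×10^6) = 0.0116 A.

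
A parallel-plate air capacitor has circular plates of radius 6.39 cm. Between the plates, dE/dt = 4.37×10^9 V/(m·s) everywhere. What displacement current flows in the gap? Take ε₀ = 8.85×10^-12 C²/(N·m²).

I_d = ε₀ A (dE/dt) = (8.85×10^-12)(0.01283 m²)(4.37×10^9) = 4.96×10^-4 A.

4.96×10^-4 A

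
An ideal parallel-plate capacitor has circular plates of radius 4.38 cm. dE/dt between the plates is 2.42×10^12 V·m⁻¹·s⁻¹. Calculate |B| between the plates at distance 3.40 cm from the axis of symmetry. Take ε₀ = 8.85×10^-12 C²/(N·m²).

I_d = ε₀ dΦ_E/dt = ε₀ πR² (dE/dt) = (8.85×10^-12)(6.027×10^-3)(2.42×10^12) = 0.1291 A through the full plate area.
∮B·dl = μ₀ I_d,enc with I_d,enc = I_d r²/R² = 0.07779 A; so B = μ₀ I_d,enc/(2πr) = 4.58×10^-7 T.

4.58×10^-7 T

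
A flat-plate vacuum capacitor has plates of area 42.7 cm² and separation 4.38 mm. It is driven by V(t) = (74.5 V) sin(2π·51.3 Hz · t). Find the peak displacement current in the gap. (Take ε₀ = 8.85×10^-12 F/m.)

C = ε₀A/d = (8.85×10^-12)(4.27×10^-3)/(4.38×10^-3) = 8.628×10^-12 F; ω = 2πf = 322.3 rad/s.
I_d = C dV/dt, so |I_d|_max = C V₀ ω = (8.628×10^-12)(74.5)(322.3) = 2.07×10^-7 A.

2.07×10^-7 A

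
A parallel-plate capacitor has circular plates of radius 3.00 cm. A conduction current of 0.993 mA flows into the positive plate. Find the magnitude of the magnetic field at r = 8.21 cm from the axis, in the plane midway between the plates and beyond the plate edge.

Between the plates the displacement current equals the wire current: I_d = 0.993 mA = 9.93×10^-4 A.
Outside the plates the loop encloses all of I_d, so B·2πr = μ₀ I_d and B = 2.42×10^-9 T.

2.42×10^-9 T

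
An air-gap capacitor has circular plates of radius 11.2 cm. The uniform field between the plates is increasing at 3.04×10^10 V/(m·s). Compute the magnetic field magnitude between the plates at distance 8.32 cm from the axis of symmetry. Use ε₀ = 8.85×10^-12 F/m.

1.41×10^-8 T

Through the whole plate area (πR² = 0.03941 m²), I_d = ε₀ πR² dE/dt = 0.01060 A.
For r < R the Ampère–Maxwell law gives B(2πr) = μ₀ I_d (r²/R²), so B = μ₀ I_d r/(2πR²) = (4π×10^-7)(0.01060)(0.0832)/(2π·0.112²) = 1.41×10^-8 T.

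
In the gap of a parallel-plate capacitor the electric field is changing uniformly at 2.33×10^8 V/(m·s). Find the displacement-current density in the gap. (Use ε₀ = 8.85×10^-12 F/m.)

2.06×10^-3 A/m²

J_d = ε₀ ∂E/∂t, so J_d = 2.06×10^-3 A/m².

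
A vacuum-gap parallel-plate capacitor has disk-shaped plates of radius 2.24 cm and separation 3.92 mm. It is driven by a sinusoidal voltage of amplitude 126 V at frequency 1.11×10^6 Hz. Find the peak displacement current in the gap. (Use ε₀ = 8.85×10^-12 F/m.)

3.13×10^-3 A

The displacement current equals the conduction current C dV/dt, which peaks at C V₀ ω.
With C = ε₀A/d = (8.85×10^-12)(1.576×10^-3)/(3.92×10^-3) = 3.558×10^-12 F and ω = 2πf = 6.974×10^6 rad/s, I_d,max = (3.558×10^-12)(126)(6.974×10^6) = 3.13×10^-3 A.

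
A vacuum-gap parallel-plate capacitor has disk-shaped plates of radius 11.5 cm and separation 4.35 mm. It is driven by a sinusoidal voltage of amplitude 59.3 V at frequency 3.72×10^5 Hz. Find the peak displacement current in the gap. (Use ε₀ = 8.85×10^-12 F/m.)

0.0117 A

(dE/dt)_max = V₀ω/d = 3.186×10^10 V/(m·s); ω = 2πf = 2.337×10^6 rad/s.
I_d,max = ε₀ A (dE/dt)_max = (8.85×10^-12)(0.04155)(3.186×10^10) = 0.0117 A.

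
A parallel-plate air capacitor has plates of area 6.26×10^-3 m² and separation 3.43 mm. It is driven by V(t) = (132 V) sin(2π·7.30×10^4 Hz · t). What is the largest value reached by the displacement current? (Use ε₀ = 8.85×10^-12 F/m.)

9.78×10^-4 A

(dE/dt)_max = V₀ω/d = 1.765×10^10 V/(m·s); ω = 2πf = 4.587×10^5 rad/s.
I_d,max = ε₀ A (dE/dt)_max = (8.85×10^-12)(6.26×10^-3)(1.765×10^10) = 9.78×10^-4 A.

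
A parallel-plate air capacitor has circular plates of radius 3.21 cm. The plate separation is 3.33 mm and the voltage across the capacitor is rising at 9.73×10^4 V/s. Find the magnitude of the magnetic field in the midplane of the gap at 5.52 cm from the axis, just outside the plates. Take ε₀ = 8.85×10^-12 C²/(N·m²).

I_d = C dV/dt with C = ε₀πR²/d = 8.603×10^-12 F, so I_d = (8.603×10^-12)(9.73×10^4) = 8.371×10^-7 A.
With r > R the enclosed displacement current is the full I_d; B = μ₀ I_d / (2πr) = 3.03×10^-12 T.

3.03×10^-12 T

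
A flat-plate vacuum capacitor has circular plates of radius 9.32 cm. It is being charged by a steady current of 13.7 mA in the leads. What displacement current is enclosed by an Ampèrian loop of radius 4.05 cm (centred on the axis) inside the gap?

2.59×10^-3 A

By continuity the displacement current in the gap matches the conduction current: I_d = 0.0137 A.
Since J_d is uniform, the enclosed fraction is (r/R)² = 0.1888, giving I_d,enc = 2.59×10^-3 A.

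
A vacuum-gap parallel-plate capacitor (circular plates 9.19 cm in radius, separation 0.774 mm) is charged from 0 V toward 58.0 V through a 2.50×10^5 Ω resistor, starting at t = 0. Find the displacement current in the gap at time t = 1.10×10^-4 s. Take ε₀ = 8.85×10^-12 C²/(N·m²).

5.44×10^-5 A

With C = ε₀A/d = (8.85×10^-12)(0.02653)/(7.74×10^-4) = 3.033×10^-10 F, the time constant is τ = RC = 7.582×10^-5 s, so t/τ = 1.451 and e^(−t/τ) = 0.2343.
I_d = I_cond = (V₀/R) e^(−t/τ) = (2.320×10^-4)(0.2343) = 5.44×10^-5 A.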